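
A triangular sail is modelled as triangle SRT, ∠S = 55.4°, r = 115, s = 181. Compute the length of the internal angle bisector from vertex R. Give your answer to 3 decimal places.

Law of sines: sin R = r·sin S/s ≈ 0.52299.
Since s ≥ r, only the acute value applies: ∠R ≈ 31.53°.
Then ∠T = 180° − ∠S − ∠R ≈ 93.07°.
Law of sines gives t = s·sin T/sin S ≈ 219.58.
The bisector from R has length 2·t·s·cos(∠R/2)/(t+s) ≈ 190.96.

t_R ≈ 190.965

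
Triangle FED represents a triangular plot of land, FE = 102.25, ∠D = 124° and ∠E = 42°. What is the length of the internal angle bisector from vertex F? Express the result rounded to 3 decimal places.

t_F ≈ 90.656

The third angle is ∠F = 180° − ∠E − ∠D = 14.00°.
Law of sines: ED = FE·sin F/sin D ≈ 29.838.
Law of sines: DF = FE·sin E/sin D ≈ 82.528.
The bisector from F has length 2·DF·FE·cos(∠F/2)/(DF+FE) ≈ 90.656.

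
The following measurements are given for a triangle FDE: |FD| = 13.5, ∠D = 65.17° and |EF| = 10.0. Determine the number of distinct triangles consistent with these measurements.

0

|FD|·sin D = 13.5·sin(65.17°) ≈ 12.25.
Since |EF| = 10.0 < 12.25 = |FD| sin D, no triangle exists.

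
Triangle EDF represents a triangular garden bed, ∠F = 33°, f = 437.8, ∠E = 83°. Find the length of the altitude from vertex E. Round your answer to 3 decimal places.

393.492

The third angle is ∠D = 180° − ∠F − ∠E = 64.00°.
Law of sines: e = f·sin E/sin F ≈ 797.84.
Law of sines: d = f·sin D/sin F ≈ 722.48.
Area = ½·f·e·sin D ≈ 1.5697e+05.
The altitude from E has length 2·area/e ≈ 393.49.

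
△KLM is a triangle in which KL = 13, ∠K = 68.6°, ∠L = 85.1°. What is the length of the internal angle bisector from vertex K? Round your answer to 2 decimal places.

The third angle is ∠M = 180° − ∠K − ∠L = 26.30°.
Law of sines: LM = KL·sin K/sin M ≈ 27.318.
Law of sines: MK = KL·sin L/sin M ≈ 29.233.
The bisector from K has length 2·MK·KL·cos(∠K/2)/(MK+KL) ≈ 14.867.

t_K ≈ 14.87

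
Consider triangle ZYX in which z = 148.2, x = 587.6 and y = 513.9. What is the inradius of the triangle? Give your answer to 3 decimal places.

Semiperimeter s = (148.2 + 513.9 + 587.6)/2 = 624.85.
Heron's formula: area = √(624.85·476.65·110.95·37.25) ≈ 35084.
Inradius = area/s = 35084/624.85 ≈ 56.149.

r ≈ 56.149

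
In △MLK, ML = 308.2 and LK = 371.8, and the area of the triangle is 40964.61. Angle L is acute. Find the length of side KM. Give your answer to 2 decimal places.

From area = ½·ML·LK·sin L, we get sin L = 2·area/(ML·LK) ≈ 0.71498.
Taking the acute solution, ∠L ≈ 0.797 rad.
Law of cosines then gives KM ≈ 270.18.

270.18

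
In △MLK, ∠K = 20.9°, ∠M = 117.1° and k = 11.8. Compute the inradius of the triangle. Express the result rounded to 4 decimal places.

3.6684

The third angle is ∠L = 180° − ∠K − ∠M = 42.00°.
Law of sines: m = k·sin M/sin K ≈ 29.446.
Law of sines: l = k·sin L/sin K ≈ 22.133.
Area = ½·k·m·sin L ≈ 116.25.
Semiperimeter s = (29.446+22.133+11.8)/2 = 31.69.
Inradius = area/s = 116.25/31.69 ≈ 3.6684.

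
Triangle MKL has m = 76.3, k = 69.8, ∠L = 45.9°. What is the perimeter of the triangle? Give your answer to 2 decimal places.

By the law of cosines, l² = m² + k² − 2·m·k·cos L = 3281.2, so l ≈ 57.282.
Semiperimeter s = (76.3+69.8+57.282)/2 = 101.69.
Perimeter = 76.3 + 69.8 + 57.282 = 203.38.

203.38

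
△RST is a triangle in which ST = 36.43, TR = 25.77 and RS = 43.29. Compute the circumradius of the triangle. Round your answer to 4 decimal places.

By the law of cosines, cos R = (TR² + RS² − ST²) / (2·TR·RS) ≈ 0.54275, so ∠R ≈ 57.13°.
Circumradius = ST/(2 sin R) ≈ 21.687.

21.6873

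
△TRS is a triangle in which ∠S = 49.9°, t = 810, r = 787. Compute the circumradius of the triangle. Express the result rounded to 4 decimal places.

By the law of cosines, s² = t² + r² − 2·t·r·cos S = 4.5425e+05, so s ≈ 673.98.
Area = ½·t·r·sin S ≈ 2.4381e+05.
Circumradius = s/(2 sin S) ≈ 440.56.

440.5555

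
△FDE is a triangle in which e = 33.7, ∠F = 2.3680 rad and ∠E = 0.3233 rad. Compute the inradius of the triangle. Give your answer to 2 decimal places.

7.06

The third angle is ∠D = π − ∠E − ∠F = 0.4503 rad.
Law of sines: f = e·sin F/sin E ≈ 74.116.
Law of sines: d = e·sin D/sin E ≈ 46.167.
Area = ½·e·f·sin D ≈ 543.54.
Semiperimeter s = (74.116+46.167+33.7)/2 = 76.992.
Inradius = area/s = 543.54/76.992 ≈ 7.0597.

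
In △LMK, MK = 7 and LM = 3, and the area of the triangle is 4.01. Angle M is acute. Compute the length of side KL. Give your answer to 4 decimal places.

4.3799

From area = ½·LM·MK·sin M, we get sin M = 2·area/(LM·MK) ≈ 0.38190.
Taking the acute solution, ∠M ≈ 0.392 rad.
Law of cosines then gives KL ≈ 4.3799.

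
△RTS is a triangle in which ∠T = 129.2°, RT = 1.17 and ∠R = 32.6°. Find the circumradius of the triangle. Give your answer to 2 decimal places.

The third angle is ∠S = 180° − ∠R − ∠T = 18.20°.
Law of sines: TS = RT·sin R/sin S ≈ 2.0182.
Law of sines: SR = RT·sin T/sin S ≈ 2.9029.
Circumradius = RT/(2 sin S) ≈ 1.873.

1.87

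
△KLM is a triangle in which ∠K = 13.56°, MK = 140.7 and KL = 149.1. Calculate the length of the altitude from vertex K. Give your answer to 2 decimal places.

By the law of cosines, LM² = MK² + KL² − 2·MK·KL·cos K = 1240.1, so LM ≈ 35.215.
Area = ½·MK·KL·sin K ≈ 2459.3.
The altitude from K has length 2·area/LM ≈ 139.67.

139.67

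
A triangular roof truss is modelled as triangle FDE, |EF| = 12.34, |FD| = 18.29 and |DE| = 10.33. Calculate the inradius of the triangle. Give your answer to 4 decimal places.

2.9724

Semiperimeter s = (10.33 + 12.34 + 18.29)/2 = 20.48.
Heron's formula: area = √(20.48·10.15·8.14·2.19) ≈ 60.874.
Inradius = area/s = 60.874/20.48 ≈ 2.9724.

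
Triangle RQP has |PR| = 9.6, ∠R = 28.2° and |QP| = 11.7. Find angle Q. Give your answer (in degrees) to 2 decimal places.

Law of sines: sin Q = |PR|·sin R/|QP| ≈ 0.38773.
Since |QP| ≥ |PR|, only the acute value applies: ∠Q ≈ 22.81°.
Then ∠P = 180° − ∠R − ∠Q ≈ 128.99°.

∠Q ≈ 22.81°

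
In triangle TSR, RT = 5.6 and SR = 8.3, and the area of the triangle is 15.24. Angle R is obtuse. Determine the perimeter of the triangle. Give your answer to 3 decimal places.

From area = ½·SR·RT·sin R, we get sin R = 2·area/(SR·RT) ≈ 0.65577.
Taking the obtuse solution, ∠R ≈ 139.02°.
Law of cosines then gives TS ≈ 13.055.
Perimeter = 8.3 + 5.6 + 13.055 = 26.955.

perimeter ≈ 26.955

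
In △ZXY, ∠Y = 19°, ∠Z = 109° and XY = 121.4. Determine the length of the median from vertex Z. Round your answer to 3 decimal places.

The third angle is ∠X = 180° − ∠Y − ∠Z = 52.00°.
Law of sines: YZ = XY·sin X/sin Z ≈ 101.18.
Law of sines: ZX = XY·sin Y/sin Z ≈ 41.801.
Median from Z: ½√(2·YZ² + 2·ZX² − XY²) ≈ 48.037.

m_Z ≈ 48.037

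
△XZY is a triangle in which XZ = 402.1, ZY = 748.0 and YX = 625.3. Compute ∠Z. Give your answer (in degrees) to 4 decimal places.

∠Z ≈ 56.7082°

By the law of cosines, cos Z = (XZ² + ZY² − YX²) / (2·XZ·ZY) ≈ 0.54890, so ∠Z ≈ 56.71°.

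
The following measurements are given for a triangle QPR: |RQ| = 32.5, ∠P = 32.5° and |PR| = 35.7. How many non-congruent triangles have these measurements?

|PR|·sin P = 35.7·sin(32.5°) ≈ 19.18.
Since |PR| sin P < |RQ| < |PR| (19.18 < 32.5 < 35.7), two triangles exist.

2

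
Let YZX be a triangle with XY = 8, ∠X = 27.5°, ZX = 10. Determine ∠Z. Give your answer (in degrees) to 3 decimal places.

51.828

By the law of cosines, YZ² = ZX² + XY² − 2·ZX·XY·cos X = 22.078, so YZ ≈ 4.6988.
Law of cosines again: cos Z = (YZ² + ZX² − XY²)/(2·YZ·ZX) ≈ 0.61802, so ∠Z ≈ 51.83°.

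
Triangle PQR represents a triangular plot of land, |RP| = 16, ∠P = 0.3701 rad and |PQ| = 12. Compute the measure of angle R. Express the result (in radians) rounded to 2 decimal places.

By the law of cosines, |QR|² = |RP|² + |PQ|² − 2·|RP|·|PQ|·cos P = 42, so |QR| ≈ 6.4808.
Law of cosines again: cos R = (|QR|² + |RP|² − |PQ|²)/(2·|QR|·|RP|) ≈ 0.74258, so ∠R ≈ 0.7339 rad.

∠R ≈ 0.73 rad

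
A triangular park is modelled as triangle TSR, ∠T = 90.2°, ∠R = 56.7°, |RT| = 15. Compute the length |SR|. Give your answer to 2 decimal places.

The third angle is ∠S = 180° − ∠R − ∠T = 33.10°.
Law of sines: |SR| = |RT|·sin T/sin S ≈ 27.467.

27.47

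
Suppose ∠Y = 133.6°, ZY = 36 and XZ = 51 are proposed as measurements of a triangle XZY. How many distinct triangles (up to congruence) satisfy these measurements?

ZY·sin Y = 36·sin(133.6°) ≈ 26.07.
Since ∠Y is not acute, a triangle exists only if XZ > ZY; here XZ > ZY, so there is exactly one triangle.

1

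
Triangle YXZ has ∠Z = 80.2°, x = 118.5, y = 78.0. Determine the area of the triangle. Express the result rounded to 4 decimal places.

area ≈ 4554.0626

Area = ½·y·x·sin Z ≈ 4554.1.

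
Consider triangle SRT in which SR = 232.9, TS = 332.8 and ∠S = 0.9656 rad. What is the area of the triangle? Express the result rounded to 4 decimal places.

Area = ½·TS·SR·sin S ≈ 31871.

31871.3788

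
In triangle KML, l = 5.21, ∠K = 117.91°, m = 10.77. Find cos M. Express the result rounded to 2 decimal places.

By the law of cosines, k² = m² + l² − 2·m·l·cos K = 195.67, so k ≈ 13.988.
Law of cosines again: cos M = (l² + k² − m²)/(2·l·k) ≈ 0.73286, so ∠M ≈ 42.87°.

0.73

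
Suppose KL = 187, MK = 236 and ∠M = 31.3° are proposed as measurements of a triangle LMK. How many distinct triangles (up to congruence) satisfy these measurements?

2

MK·sin M = 236·sin(31.3°) ≈ 122.6.
Since MK sin M < KL < MK (122.6 < 187 < 236), two triangles exist.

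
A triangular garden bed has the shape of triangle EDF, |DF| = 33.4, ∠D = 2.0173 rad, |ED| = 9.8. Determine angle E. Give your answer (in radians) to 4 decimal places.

∠E ≈ 0.8936 rad

By the law of cosines, |FE|² = |ED|² + |DF|² − 2·|ED|·|DF|·cos D = 1494.3, so |FE| ≈ 38.656.
Law of cosines again: cos E = (|FE|² + |ED|² − |DF|²)/(2·|FE|·|ED|) ≈ 0.62662, so ∠E ≈ 0.8936 rad.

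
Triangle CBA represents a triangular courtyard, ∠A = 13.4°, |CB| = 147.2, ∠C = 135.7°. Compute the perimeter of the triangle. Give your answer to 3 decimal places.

perimeter ≈ 917.002

The third angle is ∠B = 180° − ∠A − ∠C = 30.90°.
Law of sines: |BA| = |CB|·sin C/sin A ≈ 443.61.
Law of sines: |AC| = |CB|·sin B/sin A ≈ 326.19.
Semiperimeter s = (443.61+326.19+147.2)/2 = 458.5.
Perimeter = 443.61 + 326.19 + 147.2 = 917.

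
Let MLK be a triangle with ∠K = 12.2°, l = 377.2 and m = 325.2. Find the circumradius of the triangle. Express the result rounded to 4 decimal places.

By the law of cosines, k² = m² + l² − 2·m·l·cos K = 8244.6, so k ≈ 90.8.
Area = ½·m·l·sin K ≈ 12961.
Circumradius = k/(2 sin K) ≈ 214.83.

214.8344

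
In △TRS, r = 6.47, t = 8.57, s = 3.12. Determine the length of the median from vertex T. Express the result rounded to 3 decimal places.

Median from T: ½√(2·r² + 2·s² − t²) ≈ 2.727.

2.727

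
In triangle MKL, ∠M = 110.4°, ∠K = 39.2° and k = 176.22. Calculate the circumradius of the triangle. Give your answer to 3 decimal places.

R ≈ 139.408

The third angle is ∠L = 180° − ∠M − ∠K = 30.40°.
Law of sines: m = k·sin M/sin K ≈ 261.33.
Law of sines: l = k·sin L/sin K ≈ 141.09.
Circumradius = k/(2 sin K) ≈ 139.41.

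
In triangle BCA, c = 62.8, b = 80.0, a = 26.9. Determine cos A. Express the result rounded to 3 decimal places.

cos A ≈ 0.957

By the law of cosines, cos A = (b² + c² − a²) / (2·b·c) ≈ 0.95743, so ∠A ≈ 16.78°.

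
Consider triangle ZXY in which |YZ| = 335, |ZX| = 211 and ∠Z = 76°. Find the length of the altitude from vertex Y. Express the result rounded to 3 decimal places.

By the law of cosines, |XY|² = |YZ|² + |ZX|² − 2·|YZ|·|ZX|·cos Z = 1.2255e+05, so |XY| ≈ 350.06.
Area = ½·|YZ|·|ZX|·sin Z ≈ 34293.
The altitude from Y has length 2·area/|ZX| ≈ 325.05.

325.049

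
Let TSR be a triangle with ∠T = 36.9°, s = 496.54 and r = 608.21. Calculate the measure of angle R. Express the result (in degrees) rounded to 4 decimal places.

By the law of cosines, t² = s² + r² − 2·s·r·cos T = 1.3346e+05, so t ≈ 365.32.
Law of cosines again: cos R = (t² + s² − r²)/(2·t·s) ≈ 0.02782, so ∠R ≈ 88.41°.

88.4057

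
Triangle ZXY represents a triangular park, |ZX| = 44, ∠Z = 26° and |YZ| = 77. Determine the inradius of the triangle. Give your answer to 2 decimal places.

By the law of cosines, |XY|² = |YZ|² + |ZX|² − 2·|YZ|·|ZX|·cos Z = 1774.8, so |XY| ≈ 42.128.
Area = ½·|YZ|·|ZX|·sin Z ≈ 742.6.
Semiperimeter s = (42.128+77+44)/2 = 81.564.
Inradius = area/s = 742.6/81.564 ≈ 9.1045.

9.10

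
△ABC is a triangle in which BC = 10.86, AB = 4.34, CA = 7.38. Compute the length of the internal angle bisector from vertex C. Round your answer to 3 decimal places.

t_C ≈ 8.695

By the law of cosines, cos C = (BC² + CA² − AB²) / (2·BC·CA) ≈ 0.95804, so ∠C ≈ 16.66°.
The bisector from C has length 2·BC·CA·cos(∠C/2)/(BC+CA) ≈ 8.6954.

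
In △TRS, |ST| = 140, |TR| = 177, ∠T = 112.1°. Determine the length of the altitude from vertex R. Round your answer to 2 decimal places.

By the law of cosines, |RS|² = |ST|² + |TR|² − 2·|ST|·|TR|·cos T = 69575, so |RS| ≈ 263.77.
Area = ½·|ST|·|TR|·sin T ≈ 11480.
The altitude from R has length 2·area/|ST| ≈ 164.

h_R ≈ 164.00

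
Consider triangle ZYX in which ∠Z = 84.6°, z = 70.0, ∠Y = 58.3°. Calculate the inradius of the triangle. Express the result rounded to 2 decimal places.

The third angle is ∠X = 180° − ∠Z − ∠Y = 37.10°.
Law of sines: y = z·sin Y/sin Z ≈ 59.822.
Law of sines: x = z·sin X/sin Z ≈ 42.413.
Area = ½·z·y·sin X ≈ 1263.
Semiperimeter s = (70+59.822+42.413)/2 = 86.118.
Inradius = area/s = 1263/86.118 ≈ 14.666.

r ≈ 14.67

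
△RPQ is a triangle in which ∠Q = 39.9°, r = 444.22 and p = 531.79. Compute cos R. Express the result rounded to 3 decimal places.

0.557

By the law of cosines, q² = r² + p² − 2·r·p·cos Q = 1.1767e+05, so q ≈ 343.04.
Law of cosines again: cos R = (p² + q² − r²)/(2·p·q) ≈ 0.55679, so ∠R ≈ 56.17°.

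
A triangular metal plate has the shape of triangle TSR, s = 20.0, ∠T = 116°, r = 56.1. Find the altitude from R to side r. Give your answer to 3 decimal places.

h_R ≈ 17.976

By the law of cosines, t² = s² + r² − 2·s·r·cos T = 4530.9, so t ≈ 67.312.
Area = ½·s·r·sin T ≈ 504.22.
The altitude from R has length 2·area/r ≈ 17.976.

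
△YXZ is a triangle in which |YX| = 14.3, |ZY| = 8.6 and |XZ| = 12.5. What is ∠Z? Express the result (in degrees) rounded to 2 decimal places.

By the law of cosines, cos Z = (|XZ|² + |ZY|² − |YX|²) / (2·|XZ|·|ZY|) ≈ 0.11963, so ∠Z ≈ 83.13°.

83.13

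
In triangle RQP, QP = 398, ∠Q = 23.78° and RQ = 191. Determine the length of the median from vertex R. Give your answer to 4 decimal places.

80.7335

By the law of cosines, PR² = RQ² + QP² − 2·RQ·QP·cos Q = 55757, so PR ≈ 236.13.
Median from R: ½√(2·PR² + 2·RQ² − QP²) ≈ 80.733.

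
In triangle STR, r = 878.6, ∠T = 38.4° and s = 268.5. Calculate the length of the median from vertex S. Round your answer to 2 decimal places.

By the law of cosines, t² = r² + s² − 2·r·s·cos T = 4.7428e+05, so t ≈ 688.68.
Median from S: ½√(2·t² + 2·r² − s²) ≈ 777.87.

m_S ≈ 777.87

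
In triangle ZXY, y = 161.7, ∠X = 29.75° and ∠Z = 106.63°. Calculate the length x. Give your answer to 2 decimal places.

116.31

The third angle is ∠Y = 180° − ∠Z − ∠X = 43.62°.
Law of sines: x = y·sin X/sin Y ≈ 116.31.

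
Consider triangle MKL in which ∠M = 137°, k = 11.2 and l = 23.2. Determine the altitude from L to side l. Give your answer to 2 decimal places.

h_L ≈ 7.64

By the law of cosines, m² = k² + l² − 2·k·l·cos M = 1043.7, so m ≈ 32.307.
Area = ½·k·l·sin M ≈ 88.605.
The altitude from L has length 2·area/l ≈ 7.6384.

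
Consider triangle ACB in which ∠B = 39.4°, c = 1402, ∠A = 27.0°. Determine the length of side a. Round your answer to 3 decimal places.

The third angle is ∠C = 180° − ∠B − ∠A = 113.60°.
Law of sines: a = c·sin A/sin C ≈ 694.59.

694.588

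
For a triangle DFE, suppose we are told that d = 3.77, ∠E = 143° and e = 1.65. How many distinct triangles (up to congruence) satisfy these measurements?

d·sin E = 3.77·sin(143°) ≈ 2.269.
Since ∠E is not acute, a triangle exists only if e > d; here e ≤ d, so there is no triangle.

0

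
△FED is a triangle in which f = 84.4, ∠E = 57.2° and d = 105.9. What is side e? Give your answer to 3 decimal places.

By the law of cosines, e² = d² + f² − 2·d·f·cos E = 8654.6, so e ≈ 93.03.

93.030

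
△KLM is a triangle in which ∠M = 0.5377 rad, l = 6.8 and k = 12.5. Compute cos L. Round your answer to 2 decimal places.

By the law of cosines, m² = k² + l² − 2·k·l·cos M = 56.479, so m ≈ 7.5152.
Law of cosines again: cos L = (m² + k² − l²)/(2·m·k) ≈ 0.88614, so ∠L ≈ 0.4818 rad.

0.89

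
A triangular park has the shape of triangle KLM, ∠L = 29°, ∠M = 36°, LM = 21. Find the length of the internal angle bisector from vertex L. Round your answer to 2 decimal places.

The third angle is ∠K = 180° − ∠L − ∠M = 115.00°.
Law of sines: MK = LM·sin L/sin K ≈ 11.233.
Law of sines: KL = LM·sin M/sin K ≈ 13.62.
The bisector from L has length 2·KL·LM·cos(∠L/2)/(KL+LM) ≈ 15.997.

16.00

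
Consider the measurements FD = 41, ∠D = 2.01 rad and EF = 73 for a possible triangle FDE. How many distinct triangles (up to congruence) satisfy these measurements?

FD·sin D = 41·sin(2.01 rad) ≈ 37.11.
Since ∠D is not acute, a triangle exists only if EF > FD; here EF > FD, so there is exactly one triangle.

1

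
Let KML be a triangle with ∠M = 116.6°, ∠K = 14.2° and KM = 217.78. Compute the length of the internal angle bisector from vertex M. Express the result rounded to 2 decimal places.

The third angle is ∠L = 180° − ∠K − ∠M = 49.20°.
Law of sines: ML = KM·sin K/sin L ≈ 70.573.
Law of sines: LK = KM·sin M/sin L ≈ 257.24.
The bisector from M has length 2·KM·ML·cos(∠M/2)/(KM+ML) ≈ 56.016.

t_M ≈ 56.02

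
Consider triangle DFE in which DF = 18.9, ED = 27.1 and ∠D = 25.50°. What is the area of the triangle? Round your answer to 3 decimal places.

Area = ½·ED·DF·sin D ≈ 110.25.

area ≈ 110.252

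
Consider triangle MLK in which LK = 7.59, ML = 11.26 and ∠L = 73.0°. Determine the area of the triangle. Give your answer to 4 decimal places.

Area = ½·ML·LK·sin L ≈ 40.865.

area ≈ 40.8645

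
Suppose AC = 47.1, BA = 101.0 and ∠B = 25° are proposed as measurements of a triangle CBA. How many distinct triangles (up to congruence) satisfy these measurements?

2

BA·sin B = 101.0·sin(25°) ≈ 42.68.
Since BA sin B < AC < BA (42.68 < 47.1 < 101.0), two triangles exist.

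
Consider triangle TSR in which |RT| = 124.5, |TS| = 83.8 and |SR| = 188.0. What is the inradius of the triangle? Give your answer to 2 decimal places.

Semiperimeter s = (188 + 124.5 + 83.8)/2 = 198.15.
Heron's formula: area = √(198.15·10.15·73.65·114.35) ≈ 4115.6.
Inradius = area/s = 4115.6/198.15 ≈ 20.77.

r ≈ 20.77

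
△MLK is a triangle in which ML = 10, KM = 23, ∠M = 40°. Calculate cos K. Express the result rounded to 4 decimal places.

cos K ≈ 0.9223

By the law of cosines, LK² = KM² + ML² − 2·KM·ML·cos M = 276.62, so LK ≈ 16.632.
Law of cosines again: cos K = (LK² + KM² − ML²)/(2·LK·KM) ≈ 0.92230, so ∠K ≈ 22.74°.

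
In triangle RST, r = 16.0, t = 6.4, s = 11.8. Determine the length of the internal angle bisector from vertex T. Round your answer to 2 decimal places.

By the law of cosines, cos T = (r² + s² − t²) / (2·r·s) ≈ 0.93824, so ∠T ≈ 20.24°.
The bisector from T has length 2·r·s·cos(∠T/2)/(r+s) ≈ 13.371.

t_T ≈ 13.37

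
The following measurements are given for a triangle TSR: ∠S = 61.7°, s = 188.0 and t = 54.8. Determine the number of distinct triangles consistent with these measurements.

t·sin S = 54.8·sin(61.7°) ≈ 48.25.
Since s ≥ t, exactly one triangle exists.

1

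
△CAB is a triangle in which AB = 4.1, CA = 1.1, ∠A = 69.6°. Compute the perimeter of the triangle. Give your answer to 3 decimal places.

By the law of cosines, BC² = CA² + AB² − 2·CA·AB·cos A = 14.876, so BC ≈ 3.8569.
Semiperimeter s = (4.1+3.8569+1.1)/2 = 4.5285.
Perimeter = 4.1 + 3.8569 + 1.1 = 9.0569.

perimeter ≈ 9.057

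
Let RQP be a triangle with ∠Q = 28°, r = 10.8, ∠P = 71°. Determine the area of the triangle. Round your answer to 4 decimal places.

The third angle is ∠R = 180° − ∠Q − ∠P = 81.00°.
Law of sines: q = r·sin Q/sin R ≈ 5.1335.
Law of sines: p = r·sin P/sin R ≈ 10.339.
Area = ½·r·q·sin P ≈ 26.211.

26.2106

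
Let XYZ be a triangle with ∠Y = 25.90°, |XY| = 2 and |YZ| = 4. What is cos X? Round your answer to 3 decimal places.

cos X ≈ -0.675

By the law of cosines, |ZX|² = |XY|² + |YZ|² − 2·|XY|·|YZ|·cos Y = 5.6071, so |ZX| ≈ 2.3679.
Law of cosines again: cos X = (|ZX|² + |XY|² − |YZ|²)/(2·|ZX|·|XY|) ≈ -0.67495, so ∠X ≈ 132.45°.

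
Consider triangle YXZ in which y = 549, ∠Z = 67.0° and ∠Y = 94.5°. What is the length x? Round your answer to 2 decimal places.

174.74

The third angle is ∠X = 180° − ∠Z − ∠Y = 18.50°.
Law of sines: x = y·sin X/sin Y ≈ 174.74.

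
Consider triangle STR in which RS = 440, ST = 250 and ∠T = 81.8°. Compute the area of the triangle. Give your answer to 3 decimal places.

area ≈ 49425.230

Law of sines: sin R = ST·sin T/RS ≈ 0.56237.
Since RS ≥ ST, only the acute value applies: ∠R ≈ 34.22°.
Then ∠S = 180° − ∠T − ∠R ≈ 63.98°.
Law of sines gives TR = RS·sin S/sin T ≈ 399.49.
Area = ½·RS·ST·sin S ≈ 49425.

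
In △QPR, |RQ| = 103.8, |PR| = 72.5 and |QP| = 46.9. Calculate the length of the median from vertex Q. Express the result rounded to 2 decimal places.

m_Q ≈ 71.92

Median from Q: ½√(2·|RQ|² + 2·|QP|² − |PR|²) ≈ 71.923.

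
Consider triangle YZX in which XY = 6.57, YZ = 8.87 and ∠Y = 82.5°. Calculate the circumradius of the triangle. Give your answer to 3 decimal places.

R ≈ 5.208

By the law of cosines, ZX² = XY² + YZ² − 2·XY·YZ·cos Y = 106.63, so ZX ≈ 10.326.
Area = ½·XY·YZ·sin Y ≈ 28.889.
Circumradius = ZX/(2 sin Y) ≈ 5.2076.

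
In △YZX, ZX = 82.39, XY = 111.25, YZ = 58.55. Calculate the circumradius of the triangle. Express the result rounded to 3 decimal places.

By the law of cosines, cos Y = (XY² + YZ² − ZX²) / (2·XY·YZ) ≈ 0.69212, so ∠Y ≈ 46.20°.
Circumradius = ZX/(2 sin Y) ≈ 57.074.

57.074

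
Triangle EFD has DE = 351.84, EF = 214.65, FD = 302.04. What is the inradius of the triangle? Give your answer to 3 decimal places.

74.240

Semiperimeter s = (302.04 + 351.84 + 214.65)/2 = 434.26.
Heron's formula: area = √(434.26·132.22·82.425·219.61) ≈ 32240.
Inradius = area/s = 32240/434.26 ≈ 74.24.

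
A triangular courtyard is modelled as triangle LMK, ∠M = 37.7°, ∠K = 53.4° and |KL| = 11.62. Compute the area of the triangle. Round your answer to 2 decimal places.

The third angle is ∠L = 180° − ∠M − ∠K = 88.90°.
Law of sines: |MK| = |KL|·sin L/sin M ≈ 18.998.
Law of sines: |LM| = |KL|·sin K/sin M ≈ 15.255.
Area = ½·|KL|·|MK|·sin K ≈ 88.614.

88.61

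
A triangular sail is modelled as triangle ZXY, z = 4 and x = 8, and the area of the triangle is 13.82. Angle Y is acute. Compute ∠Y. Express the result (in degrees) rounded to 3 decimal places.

From area = ½·z·x·sin Y, we get sin Y = 2·area/(z·x) ≈ 0.86375.
Taking the acute solution, ∠Y ≈ 59.74°.

59.740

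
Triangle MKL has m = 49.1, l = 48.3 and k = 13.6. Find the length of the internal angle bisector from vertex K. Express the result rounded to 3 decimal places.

t_K ≈ 48.221

By the law of cosines, cos K = (l² + m² − k²) / (2·l·m) ≈ 0.96114, so ∠K ≈ 16.03°.
The bisector from K has length 2·l·m·cos(∠K/2)/(l+m) ≈ 48.221.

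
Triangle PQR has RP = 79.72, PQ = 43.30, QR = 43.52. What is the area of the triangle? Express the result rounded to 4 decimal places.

Semiperimeter s = (43.52 + 79.72 + 43.3)/2 = 83.27.
Heron's formula: area = √(83.27·39.75·3.55·39.97) ≈ 685.32.

685.3211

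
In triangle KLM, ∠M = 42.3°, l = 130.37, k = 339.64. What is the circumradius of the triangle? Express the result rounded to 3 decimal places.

By the law of cosines, m² = k² + l² − 2·k·l·cos M = 66852, so m ≈ 258.56.
Area = ½·k·l·sin M ≈ 14900.
Circumradius = m/(2 sin M) ≈ 192.09.

192.089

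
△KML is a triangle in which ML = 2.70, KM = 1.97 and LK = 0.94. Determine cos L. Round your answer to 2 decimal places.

0.85

By the law of cosines, cos L = (ML² + LK² − KM²) / (2·ML·LK) ≈ 0.84569, so ∠L ≈ 32.25°.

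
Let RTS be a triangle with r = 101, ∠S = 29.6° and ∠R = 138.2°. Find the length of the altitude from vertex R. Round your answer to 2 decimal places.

15.82

The third angle is ∠T = 180° − ∠S − ∠R = 12.20°.
Law of sines: t = r·sin T/sin R ≈ 32.022.
Law of sines: s = r·sin S/sin R ≈ 74.847.
Area = ½·r·t·sin S ≈ 798.76.
The altitude from R has length 2·area/r ≈ 15.817.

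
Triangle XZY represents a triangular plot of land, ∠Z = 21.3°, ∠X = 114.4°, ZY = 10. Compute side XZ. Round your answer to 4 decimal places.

The third angle is ∠Y = 180° − ∠X − ∠Z = 44.30°.
Law of sines: XZ = ZY·sin Y/sin X ≈ 7.6691.

7.6691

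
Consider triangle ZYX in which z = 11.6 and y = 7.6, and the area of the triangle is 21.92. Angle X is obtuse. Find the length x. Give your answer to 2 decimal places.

From area = ½·z·y·sin X, we get sin X = 2·area/(z·y) ≈ 0.49728.
Taking the obtuse solution, ∠X ≈ 150.18°.
Law of cosines then gives x ≈ 18.582.

18.58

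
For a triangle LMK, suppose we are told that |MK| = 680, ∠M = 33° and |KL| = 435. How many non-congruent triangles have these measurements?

2

|MK|·sin M = 680·sin(33°) ≈ 370.4.
Since |MK| sin M < |KL| < |MK| (370.4 < 435 < 680), two triangles exist.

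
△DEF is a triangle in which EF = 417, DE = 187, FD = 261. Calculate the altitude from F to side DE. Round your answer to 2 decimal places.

179.68

Semiperimeter s = (417 + 261 + 187)/2 = 432.5.
Heron's formula: area = √(432.5·15.5·171.5·245.5) ≈ 16800.
The altitude from F has length 2·area/DE ≈ 179.68.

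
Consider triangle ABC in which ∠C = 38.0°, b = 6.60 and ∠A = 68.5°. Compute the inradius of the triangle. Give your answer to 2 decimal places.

The third angle is ∠B = 180° − ∠C − ∠A = 73.50°.
Law of sines: a = b·sin A/sin B ≈ 6.4045.
Law of sines: c = b·sin C/sin B ≈ 4.2379.
Area = ½·b·a·sin C ≈ 13.012.
Semiperimeter s = (6.4045+6.6+4.2379)/2 = 8.6212.
Inradius = area/s = 13.012/8.6212 ≈ 1.5093.

1.51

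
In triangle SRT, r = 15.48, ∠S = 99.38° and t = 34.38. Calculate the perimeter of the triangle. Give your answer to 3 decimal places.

89.799

By the law of cosines, s² = r² + t² − 2·r·t·cos S = 1595.1, so s ≈ 39.939.
Semiperimeter p = (39.939+15.48+34.38)/2 = 44.899.
Perimeter = 39.939 + 15.48 + 34.38 = 89.799.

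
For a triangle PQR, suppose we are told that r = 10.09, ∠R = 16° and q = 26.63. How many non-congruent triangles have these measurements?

2

q·sin R = 26.63·sin(16°) ≈ 7.34.
Since q sin R < r < q (7.34 < 10.09 < 26.63), two triangles exist.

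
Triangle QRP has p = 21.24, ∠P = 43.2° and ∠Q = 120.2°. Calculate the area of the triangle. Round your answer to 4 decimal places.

81.3617

The third angle is ∠R = 180° − ∠P − ∠Q = 16.60°.
Law of sines: q = p·sin Q/sin P ≈ 26.817.
Law of sines: r = p·sin R/sin P ≈ 8.8643.
Area = ½·p·q·sin R ≈ 81.362.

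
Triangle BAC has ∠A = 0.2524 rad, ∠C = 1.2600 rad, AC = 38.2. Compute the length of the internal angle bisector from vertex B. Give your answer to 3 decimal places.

The third angle is ∠B = π − ∠A − ∠C = 1.6292 rad.
Law of sines: CB = AC·sin A/sin B ≈ 9.5559.
Law of sines: BA = AC·sin C/sin B ≈ 36.432.
The bisector from B has length 2·CB·BA·cos(∠B/2)/(CB+BA) ≈ 10.389.

t_B ≈ 10.389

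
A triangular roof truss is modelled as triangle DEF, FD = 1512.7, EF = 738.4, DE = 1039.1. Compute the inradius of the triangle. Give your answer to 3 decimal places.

210.289

Semiperimeter s = (738.4 + 1512.7 + 1039.1)/2 = 1645.1.
Heron's formula: area = √(1645.1·906.7·132.4·606) ≈ 3.4595e+05.
Inradius = area/s = 3.4595e+05/1645.1 ≈ 210.29.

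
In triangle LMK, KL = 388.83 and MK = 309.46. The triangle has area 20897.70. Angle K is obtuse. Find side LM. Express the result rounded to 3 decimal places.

687.477

From area = ½·MK·KL·sin K, we get sin K = 2·area/(MK·KL) ≈ 0.34735.
Taking the obtuse solution, ∠K ≈ 2.787 rad.
Law of cosines then gives LM ≈ 687.48.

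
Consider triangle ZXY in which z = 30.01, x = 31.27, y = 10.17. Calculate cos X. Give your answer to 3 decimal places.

cos X ≈ 0.043

By the law of cosines, cos X = (y² + z² − x²) / (2·y·z) ≈ 0.04295, so ∠X ≈ 87.54°.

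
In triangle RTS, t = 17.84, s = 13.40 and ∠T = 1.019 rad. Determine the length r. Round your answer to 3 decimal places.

Law of sines: sin S = s·sin T/t ≈ 0.63964.
Since t ≥ s, only the acute value applies: ∠S ≈ 0.694 rad.
Then ∠R = π − ∠T − ∠S ≈ 1.429 rad.
Law of sines gives r = t·sin R/sin T ≈ 20.738.

20.738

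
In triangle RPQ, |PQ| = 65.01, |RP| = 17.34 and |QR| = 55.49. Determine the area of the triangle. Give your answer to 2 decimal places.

432.06

Semiperimeter s = (65.01 + 55.49 + 17.34)/2 = 68.92.
Heron's formula: area = √(68.92·3.91·13.43·51.58) ≈ 432.06.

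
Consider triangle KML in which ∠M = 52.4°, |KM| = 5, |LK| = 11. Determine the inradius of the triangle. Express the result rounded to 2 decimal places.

Law of sines: sin L = |KM|·sin M/|LK| ≈ 0.36013.
Since |LK| ≥ |KM|, only the acute value applies: ∠L ≈ 21.11°.
Then ∠K = 180° − ∠M − ∠L ≈ 106.49°.
Law of sines gives |ML| = |LK|·sin K/sin M ≈ 13.313.
Area = ½·|LK|·|KM|·sin K ≈ 26.369.
Semiperimeter s = (13.313+11+5)/2 = 14.656.
Inradius = area/s = 26.369/14.656 ≈ 1.7991.

1.80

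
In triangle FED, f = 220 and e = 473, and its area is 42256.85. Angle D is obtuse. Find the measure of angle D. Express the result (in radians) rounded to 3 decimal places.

∠D ≈ 2.194 rad

From area = ½·f·e·sin D, we get sin D = 2·area/(f·e) ≈ 0.81216.
Taking the obtuse solution, ∠D ≈ 2.1937 rad.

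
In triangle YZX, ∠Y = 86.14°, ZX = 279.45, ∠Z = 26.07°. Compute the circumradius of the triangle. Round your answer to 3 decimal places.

140.043

The third angle is ∠X = 180° − ∠Y − ∠Z = 67.79°.
Law of sines: XY = ZX·sin Z/sin Y ≈ 123.09.
Law of sines: YZ = ZX·sin X/sin Y ≈ 259.3.
Circumradius = ZX/(2 sin Y) ≈ 140.04.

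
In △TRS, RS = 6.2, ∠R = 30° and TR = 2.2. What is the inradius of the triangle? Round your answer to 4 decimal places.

r ≈ 0.5314

By the law of cosines, ST² = TR² + RS² − 2·TR·RS·cos R = 19.655, so ST ≈ 4.4334.
Area = ½·TR·RS·sin R ≈ 3.41.
Semiperimeter s = (6.2+4.4334+2.2)/2 = 6.4167.
Inradius = area/s = 3.41/6.4167 ≈ 0.53143.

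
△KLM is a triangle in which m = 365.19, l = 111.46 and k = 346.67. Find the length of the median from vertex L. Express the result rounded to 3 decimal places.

351.662

Median from L: ½√(2·m² + 2·k² − l²) ≈ 351.66.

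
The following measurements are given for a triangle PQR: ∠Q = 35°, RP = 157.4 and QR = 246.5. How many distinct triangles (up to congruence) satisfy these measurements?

2

QR·sin Q = 246.5·sin(35°) ≈ 141.4.
Since QR sin Q < RP < QR (141.4 < 157.4 < 246.5), two triangles exist.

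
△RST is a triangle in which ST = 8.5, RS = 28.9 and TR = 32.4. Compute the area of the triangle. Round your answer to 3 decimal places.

area ≈ 117.560

Semiperimeter s = (8.5 + 32.4 + 28.9)/2 = 34.9.
Heron's formula: area = √(34.9·26.4·2.5·6) ≈ 117.56.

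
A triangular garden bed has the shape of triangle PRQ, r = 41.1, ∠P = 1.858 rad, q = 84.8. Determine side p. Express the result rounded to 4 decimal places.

104.1864

By the law of cosines, p² = r² + q² − 2·r·q·cos P = 10855, so p ≈ 104.19.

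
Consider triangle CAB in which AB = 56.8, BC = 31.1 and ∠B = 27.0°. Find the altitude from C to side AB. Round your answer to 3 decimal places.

By the law of cosines, CA² = AB² + BC² − 2·AB·BC·cos B = 1045.6, so CA ≈ 32.335.
Area = ½·AB·BC·sin B ≈ 400.98.
The altitude from C has length 2·area/AB ≈ 14.119.

14.119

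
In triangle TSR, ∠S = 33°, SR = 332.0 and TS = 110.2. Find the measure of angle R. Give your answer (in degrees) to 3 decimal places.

∠R ≈ 14.064°

By the law of cosines, RT² = TS² + SR² − 2·TS·SR·cos S = 61000, so RT ≈ 246.98.
Law of cosines again: cos R = (SR² + RT² − TS²)/(2·SR·RT) ≈ 0.97002, so ∠R ≈ 14.06°.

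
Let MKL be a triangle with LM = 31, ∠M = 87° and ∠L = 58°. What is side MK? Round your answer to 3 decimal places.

45.834

The third angle is ∠K = 180° − ∠L − ∠M = 35.00°.
Law of sines: MK = LM·sin L/sin K ≈ 45.834.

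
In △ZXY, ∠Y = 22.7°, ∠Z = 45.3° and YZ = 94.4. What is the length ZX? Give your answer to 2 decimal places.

39.29

The third angle is ∠X = 180° − ∠Y − ∠Z = 112.00°.
Law of sines: ZX = YZ·sin Y/sin X ≈ 39.291.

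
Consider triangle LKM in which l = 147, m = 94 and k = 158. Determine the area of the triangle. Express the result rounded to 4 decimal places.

Semiperimeter s = (147 + 158 + 94)/2 = 199.5.
Heron's formula: area = √(199.5·52.5·41.5·105.5) ≈ 6771.8.

6771.7572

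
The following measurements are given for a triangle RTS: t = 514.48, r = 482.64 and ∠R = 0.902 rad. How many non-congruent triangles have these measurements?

2

t·sin R = 514.48·sin(0.902 rad) ≈ 403.6.
Since t sin R < r < t (403.6 < 482.64 < 514.48), two triangles exist.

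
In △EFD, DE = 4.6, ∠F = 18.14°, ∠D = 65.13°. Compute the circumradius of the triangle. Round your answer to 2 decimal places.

R ≈ 7.39

The third angle is ∠E = 180° − ∠F − ∠D = 96.73°.
Law of sines: FD = DE·sin E/sin F ≈ 14.673.
Law of sines: EF = DE·sin D/sin F ≈ 13.405.
Circumradius = DE/(2 sin F) ≈ 7.3874.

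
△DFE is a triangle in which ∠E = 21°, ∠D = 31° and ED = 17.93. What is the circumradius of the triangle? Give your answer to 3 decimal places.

R ≈ 11.377

The third angle is ∠F = 180° − ∠E − ∠D = 128.00°.
Law of sines: FE = ED·sin D/sin F ≈ 11.719.
Law of sines: DF = ED·sin E/sin F ≈ 8.1541.
Circumradius = ED/(2 sin F) ≈ 11.377.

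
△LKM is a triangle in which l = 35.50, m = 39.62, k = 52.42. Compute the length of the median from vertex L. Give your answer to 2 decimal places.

Median from L: ½√(2·k² + 2·m² − l²) ≈ 42.939.

m_L ≈ 42.94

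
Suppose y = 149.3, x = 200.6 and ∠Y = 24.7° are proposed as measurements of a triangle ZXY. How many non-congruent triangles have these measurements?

x·sin Y = 200.6·sin(24.7°) ≈ 83.82.
Since x sin Y < y < x (83.82 < 149.3 < 200.6), two triangles exist.

2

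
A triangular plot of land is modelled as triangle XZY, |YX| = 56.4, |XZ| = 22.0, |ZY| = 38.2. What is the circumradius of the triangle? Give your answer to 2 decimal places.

R ≈ 41.68

By the law of cosines, cos X = (|YX|² + |XZ|² − |ZY|²) / (2·|YX|·|XZ|) ≈ 0.88883, so ∠X ≈ 0.4760 rad.
Circumradius = |ZY|/(2 sin X) ≈ 41.681.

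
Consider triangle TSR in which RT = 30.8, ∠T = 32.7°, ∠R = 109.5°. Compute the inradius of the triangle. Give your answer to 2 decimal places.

The third angle is ∠S = 180° − ∠R − ∠T = 37.80°.
Law of sines: SR = RT·sin T/sin S ≈ 27.148.
Law of sines: TS = RT·sin R/sin S ≈ 47.37.
Area = ½·RT·SR·sin R ≈ 394.1.
Semiperimeter s = (27.148+30.8+47.37)/2 = 52.659.
Inradius = area/s = 394.1/52.659 ≈ 7.4841.

r ≈ 7.48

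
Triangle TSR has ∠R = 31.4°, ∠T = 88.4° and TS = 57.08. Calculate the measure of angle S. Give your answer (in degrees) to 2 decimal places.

60.20

The third angle is ∠S = 180° − ∠R − ∠T = 60.20°.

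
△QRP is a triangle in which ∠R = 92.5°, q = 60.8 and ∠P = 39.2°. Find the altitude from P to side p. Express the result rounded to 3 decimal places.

h_P ≈ 60.742

The third angle is ∠Q = 180° − ∠R − ∠P = 48.30°.
Law of sines: r = q·sin R/sin Q ≈ 81.354.
Law of sines: p = q·sin P/sin Q ≈ 51.467.
Area = ½·q·r·sin P ≈ 1563.1.
The altitude from P has length 2·area/p ≈ 60.742.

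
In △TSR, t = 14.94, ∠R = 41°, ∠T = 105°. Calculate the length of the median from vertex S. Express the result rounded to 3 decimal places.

The third angle is ∠S = 180° − ∠R − ∠T = 34.00°.
Law of sines: s = t·sin S/sin T ≈ 8.6491.
Law of sines: r = t·sin R/sin T ≈ 10.147.
Median from S: ½√(2·r² + 2·t² − s²) ≈ 12.016.

m_S ≈ 12.016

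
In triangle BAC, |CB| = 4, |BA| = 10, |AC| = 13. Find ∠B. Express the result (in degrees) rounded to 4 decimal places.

By the law of cosines, cos B = (|CB|² + |BA|² − |AC|²) / (2·|CB|·|BA|) ≈ -0.66250, so ∠B ≈ 131.49°.

131.4908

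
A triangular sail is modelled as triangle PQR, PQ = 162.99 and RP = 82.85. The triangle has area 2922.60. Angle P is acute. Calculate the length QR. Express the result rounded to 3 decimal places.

95.308

From area = ½·RP·PQ·sin P, we get sin P = 2·area/(RP·PQ) ≈ 0.43286.
Taking the acute solution, ∠P ≈ 25.65°.
Law of cosines then gives QR ≈ 95.308.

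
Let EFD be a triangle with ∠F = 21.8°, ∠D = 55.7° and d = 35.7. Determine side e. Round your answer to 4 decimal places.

42.1908

The third angle is ∠E = 180° − ∠F − ∠D = 102.50°.
Law of sines: e = d·sin E/sin D ≈ 42.191.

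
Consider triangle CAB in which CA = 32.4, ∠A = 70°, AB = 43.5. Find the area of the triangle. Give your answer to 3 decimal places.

Area = ½·CA·AB·sin A ≈ 662.2.

area ≈ 662.201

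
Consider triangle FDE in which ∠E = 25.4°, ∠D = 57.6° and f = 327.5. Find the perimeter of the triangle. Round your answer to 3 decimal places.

The third angle is ∠F = 180° − ∠D − ∠E = 97.00°.
Law of sines: d = f·sin D/sin F ≈ 278.59.
Law of sines: e = f·sin E/sin F ≈ 141.53.
Semiperimeter s = (327.5+278.59+141.53)/2 = 373.81.
Perimeter = 327.5 + 278.59 + 141.53 = 747.63.

747.625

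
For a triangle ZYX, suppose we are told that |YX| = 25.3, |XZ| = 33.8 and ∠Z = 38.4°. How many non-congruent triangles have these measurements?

|XZ|·sin Z = 33.8·sin(38.4°) ≈ 20.99.
Since |XZ| sin Z < |YX| < |XZ| (20.99 < 25.3 < 33.8), two triangles exist.

2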